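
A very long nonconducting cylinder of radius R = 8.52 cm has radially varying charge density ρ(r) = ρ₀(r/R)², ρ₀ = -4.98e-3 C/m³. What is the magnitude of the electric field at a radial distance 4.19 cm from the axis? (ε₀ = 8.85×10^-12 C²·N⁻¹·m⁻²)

By cylindrical symmetry E is radial; use a coaxial Gaussian cylinder of radius 4.19 cm and length L (r < R).
Integrating ρ over the cross-section to radius r: λ_enc = (2πρ₀/R²) ∫₀^r r'^3 dr' = 2πρ₀ r^4/(4·R²) = -3.321×10^-6 C/m.
By Gauss's law (flux through the curved wall only), E·2πrL = λ_enc L/ε₀.
E = |λ_enc|/(2πε₀r) = (3.321×10^-6)/(2π·8.85×10^-12·0.0419) = 1.43×10^6 N/C.

|E| = 1.43×10^6 V/m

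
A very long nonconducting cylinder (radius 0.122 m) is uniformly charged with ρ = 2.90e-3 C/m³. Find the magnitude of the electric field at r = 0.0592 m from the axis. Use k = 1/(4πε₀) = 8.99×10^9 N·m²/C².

E ≈ 9.70e6 N/C

Coaxial Gaussian cylinder, radius r = 0.0592 m, length L (r < R).
Enclosed charge per unit length: λ_enc = ρ·πr² = (2.90e-3)π(0.0592)² = 3.193e-5 C/m.
By Gauss's law (flux through the curved wall only), E·2πrL = λ_enc L/ε₀.
E = 2k|λ_enc|/r = 2(8.99×10^9)(3.193×10^-5)/(0.0592) = 9.70×10^6 N/C.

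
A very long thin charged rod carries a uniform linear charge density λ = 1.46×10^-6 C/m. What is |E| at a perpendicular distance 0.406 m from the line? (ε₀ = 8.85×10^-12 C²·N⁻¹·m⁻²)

Take a coaxial cylindrical Gaussian surface of radius r = 0.406 m and length L.
Q_enc = λL, so λ_enc = 1.46×10^-6 C/m.
Gauss's law: E·2πrL = λ_enc L/ε₀.
E = |λ_enc|/(2πε₀r) = (1.46e-6)/(2π·8.85×10^-12·0.406) = 6.47×10^4 N/C.

E = 6.47e4 N/C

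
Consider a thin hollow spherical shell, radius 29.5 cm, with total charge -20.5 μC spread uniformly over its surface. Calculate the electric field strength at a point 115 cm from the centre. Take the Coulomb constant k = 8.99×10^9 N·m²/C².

By spherical symmetry E is radial; choose a Gaussian sphere of radius r = 115 cm (r > 29.5 cm).
The entire shell is enclosed: Q_enc = -2.05×10^-5 C.
Applying ∮E·dA = Q_enc/ε₀ with Φ = E(4πr²):
E = k|Q_enc|/r² = (8.99×10^9)(2.05e-5)/(1.15)² = 1.39×10^5 N/C.

|E| = 1.39×10^5 N/C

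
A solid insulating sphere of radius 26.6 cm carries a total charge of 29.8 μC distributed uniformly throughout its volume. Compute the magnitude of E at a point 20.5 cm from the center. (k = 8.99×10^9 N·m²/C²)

Take a concentric spherical Gaussian surface of radius r = 20.5 cm (r < R).
Only the charge within r is enclosed: Q_enc = Q·(r/R)³ = (29.8 μC)·(20.5 cm/26.6 cm)³ = 1.364×10^-5 C.
Since E is radial and uniform over the Gaussian sphere, Φ = E·4πr² = Q_enc/ε₀.
E = k|Q_enc|/r² = (8.99×10^9)(1.364×10^-5)/(0.205)² = 2.92×10^6 N/C.

E = 2.92×10^6 N/C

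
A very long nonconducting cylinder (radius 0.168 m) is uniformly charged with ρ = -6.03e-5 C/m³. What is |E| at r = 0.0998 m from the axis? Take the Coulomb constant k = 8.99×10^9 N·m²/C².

Take a coaxial cylindrical Gaussian surface of radius r = 0.0998 m and length L (r < R).
Enclosed charge per unit length: λ_enc = ρ·πr² = (-6.03×10^-5)π(0.0998)² = -1.887e-6 C/m.
By Gauss's law (flux through the curved wall only), E·2πrL = λ_enc L/ε₀.
E = 2k|λ_enc|/r = 2(8.99×10^9)(1.887e-6)/(0.0998) = 3.40×10^5 N/C.

E ≈ 3.40e5 V/m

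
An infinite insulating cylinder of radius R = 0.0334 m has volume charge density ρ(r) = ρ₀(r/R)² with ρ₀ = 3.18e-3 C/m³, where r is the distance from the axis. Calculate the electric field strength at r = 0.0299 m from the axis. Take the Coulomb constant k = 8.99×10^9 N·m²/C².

Choose a coaxial cylinder of radius r = 0.0299 m (arbitrary length L) as the Gaussian surface (r < R).
Integrating ρ over the cross-section to radius r: λ_enc = (2πρ₀/R²) ∫₀^r r'^3 dr' = 2πρ₀ r^4/(4·R²) = 3.579e-6 C/m.
Since E is radial and uniform over the curved surface, Φ = E·2πrL = Q_enc/ε₀ = λ_enc L/ε₀.
E = 2k|λ_enc|/r = 2(8.99×10^9)(3.579×10^-6)/(0.0299) = 2.15×10^6 N/C.

E = 2.15×10^6 N/C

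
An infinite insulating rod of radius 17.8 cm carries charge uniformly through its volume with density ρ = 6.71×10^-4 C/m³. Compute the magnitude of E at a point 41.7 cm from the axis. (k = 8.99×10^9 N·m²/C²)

By cylindrical symmetry E is radial; use a coaxial Gaussian cylinder of radius 41.7 cm and length L (r > 17.8 cm, full cross-section enclosed).
λ_enc = ρ·πR² = (6.71×10^-4)π(0.178)² = 6.679×10^-5 C/m.
Applying ∮E·dA = Q_enc/ε₀ with the end caps contributing no flux:
E = 2k|λ_enc|/r = 2(8.99×10^9)(6.679e-5)/(0.417) = 2.88e6 N/C.

|E| ≈ 2.88e6 N/C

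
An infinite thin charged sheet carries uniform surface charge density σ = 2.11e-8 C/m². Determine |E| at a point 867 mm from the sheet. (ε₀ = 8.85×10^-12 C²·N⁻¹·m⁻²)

E ≈ 1.19×10^3 N/C

Choose a cylindrical pillbox piercing the sheet, end faces (area A) parallel to it.
Flux Φ = 2EA and Q_enc = σA, so 2EA = σA/ε₀ ⇒ E = |σ|/(2ε₀), independent of distance.
E = |σ|/(2ε₀) = (2.11e-8)/(2·8.85×10^-12) = 1.19×10^3 N/C.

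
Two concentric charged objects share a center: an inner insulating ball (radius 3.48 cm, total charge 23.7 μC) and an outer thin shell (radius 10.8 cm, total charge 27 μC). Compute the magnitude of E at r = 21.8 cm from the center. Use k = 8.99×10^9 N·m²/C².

Symmetry ⇒ E = E(r) r̂. Gaussian sphere of radius r = 21.8 cm (r > 10.8 cm, enclosing both).
Q_enc = (23.7 μC) + (27 μC) = 5.07×10^-5 C.
Since E is radial and uniform over the Gaussian sphere, Φ = E·4πr² = Q_enc/ε₀.
E = k|Q_enc|/r² = (8.99×10^9)(5.07e-5)/(0.218)² = 9.59×10^6 N/C.

E ≈ 9.59×10^6 N/C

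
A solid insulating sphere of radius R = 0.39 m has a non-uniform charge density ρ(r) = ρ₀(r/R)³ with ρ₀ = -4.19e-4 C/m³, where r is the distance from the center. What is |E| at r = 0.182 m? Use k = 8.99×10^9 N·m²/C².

Use a concentric Gaussian sphere at r = 0.182 m (r < R).
Integrate the density: Q_enc = 4π ∫₀^r ρ₀(r'/R)^3 r'² dr' = 4πρ₀ r^6/(6·R³) = -5.377e-7 C.
Gauss's law: E·4πr² = Q_enc/ε₀.
E = k|Q_enc|/r² = (8.99×10^9)(5.377e-7)/(0.182)² = 1.46×10^5 N/C.

|E| = 1.46e5 N/C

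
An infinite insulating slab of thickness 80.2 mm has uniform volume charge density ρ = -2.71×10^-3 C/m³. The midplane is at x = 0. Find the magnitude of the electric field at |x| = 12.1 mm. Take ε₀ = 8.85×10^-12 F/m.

By symmetry E is perpendicular to the slab. A Gaussian pillbox from −12.1 mm to +12.1 mm (face area A) lies entirely within the slab.
Q_enc = ρ·(2x)·A and flux = 2EA, so 2EA = 2ρxA/ε₀ ⇒ E = |ρ|x/ε₀.
E = (2.71×10^-3)(0.0121)/(8.85×10^-12) = 3.71×10^6 N/C.

3.71×10^6 N/C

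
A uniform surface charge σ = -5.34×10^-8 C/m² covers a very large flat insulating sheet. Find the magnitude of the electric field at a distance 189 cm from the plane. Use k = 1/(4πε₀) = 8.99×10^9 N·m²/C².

|E| = 3.02×10^3 N/C

By planar symmetry E is perpendicular to the sheet and uniform; use a Gaussian pillbox with flat faces of area A on each side of the sheet.
Flux Φ = 2EA and Q_enc = σA, so 2EA = σA/ε₀ ⇒ E = |σ|/(2ε₀), independent of distance.
E = 2πk|σ| = 2π(8.99×10^9)(5.34×10^-8) = 3.02e3 N/C.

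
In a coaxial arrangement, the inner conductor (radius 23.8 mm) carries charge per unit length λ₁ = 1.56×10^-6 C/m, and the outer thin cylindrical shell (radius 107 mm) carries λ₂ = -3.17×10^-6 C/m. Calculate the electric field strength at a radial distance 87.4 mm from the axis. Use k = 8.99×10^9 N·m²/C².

E = 3.21e5 N/C

Coaxial Gaussian cylinder, radius r = 87.4 mm, length L (between the conductors, 23.8 mm < r < 107 mm).
Only the inner wire is enclosed; the outer shell contributes nothing inside itself. λ_enc = λ₁ = 1.56×10^-6 C/m.
Gauss's law: E·2πrL = λ_enc L/ε₀.
E = 2k|λ_enc|/r = 2(8.99×10^9)(1.56×10^-6)/(0.0874) = 3.21×10^5 N/C.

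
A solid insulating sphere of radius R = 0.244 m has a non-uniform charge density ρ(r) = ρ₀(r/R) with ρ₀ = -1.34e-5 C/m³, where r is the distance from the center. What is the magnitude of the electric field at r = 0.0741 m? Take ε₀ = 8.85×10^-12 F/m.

|E| ≈ 8.52e3 N/C

Use a concentric Gaussian sphere at r = 0.0741 m (r < R).
Q_enc = ∫₀^r ρ(r')·4πr'² dr' = (4πρ₀/R) ∫₀^r r'^3 dr' = 4πρ₀ r^4/(4·R) = -5.202×10^-9 C.
Applying ∮E·dA = Q_enc/ε₀ with Φ = E(4πr²):
E = |Q_enc|/(4πε₀r²) = (5.202×10^-9)/(4π·8.85×10^-12·(0.0741)²) = 8.52×10^3 N/C.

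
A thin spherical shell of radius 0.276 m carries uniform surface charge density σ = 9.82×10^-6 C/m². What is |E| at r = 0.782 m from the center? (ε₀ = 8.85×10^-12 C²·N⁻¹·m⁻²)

E ≈ 1.38e5 N/C

Take a concentric spherical Gaussian surface of radius r = 0.782 m (r > 0.276 m).
The entire shell is enclosed: Q_enc = σ·4πR² = (9.82e-6)·4π·(0.276)² = 9.40×10^-6 C.
Since E is radial and uniform over the Gaussian sphere, Φ = E·4πr² = Q_enc/ε₀.
E = |Q_enc|/(4πε₀r²) = (9.40×10^-6)/(4π·8.85×10^-12·(0.782)²) = 1.38×10^5 N/C.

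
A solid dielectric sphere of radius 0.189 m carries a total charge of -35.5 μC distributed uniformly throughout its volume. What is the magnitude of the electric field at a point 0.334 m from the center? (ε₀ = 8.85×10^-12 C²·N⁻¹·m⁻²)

|E| ≈ 2.86×10^6 V/m

Take a concentric spherical Gaussian surface of radius r = 0.334 m (r > R, so the entire charge is enclosed).
Q_enc = -35.5 μC = -3.55×10^-5 C.
Since E is radial and uniform over the Gaussian sphere, Φ = E·4πr² = Q_enc/ε₀.
E = |Q_enc|/(4πε₀r²) = (3.55e-5)/(4π·8.85×10^-12·(0.334)²) = 2.86×10^6 N/C.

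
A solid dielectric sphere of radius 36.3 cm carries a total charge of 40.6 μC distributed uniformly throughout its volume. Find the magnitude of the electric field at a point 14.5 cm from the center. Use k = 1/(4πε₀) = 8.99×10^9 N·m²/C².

1.11e6 V/m

Take a concentric spherical Gaussian surface of radius r = 14.5 cm (r < R).
For a uniform sphere the enclosed fraction is (r/R)³, so Q_enc = (40.6 μC)(0.145/0.363)³ = 2.588×10^-6 C.
By Gauss's law, ∮E·dA = E·4πr² = Q_enc/ε₀.
E = k|Q_enc|/r² = (8.99×10^9)(2.588×10^-6)/(0.145)² = 1.11×10^6 N/C.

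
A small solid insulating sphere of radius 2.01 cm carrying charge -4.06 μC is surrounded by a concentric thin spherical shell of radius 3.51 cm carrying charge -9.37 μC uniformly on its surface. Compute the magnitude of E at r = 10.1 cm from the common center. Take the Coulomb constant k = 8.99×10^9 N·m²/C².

Symmetry ⇒ E = E(r) r̂. Gaussian sphere of radius r = 10.1 cm (r > 3.51 cm, enclosing both).
Q_enc = (-4.06 μC) + (-9.37 μC) = -1.343e-5 C.
By Gauss's law, ∮E·dA = E·4πr² = Q_enc/ε₀.
E = k|Q_enc|/r² = (8.99×10^9)(1.343×10^-5)/(0.101)² = 1.18e7 N/C.

E = 1.18e7 N/C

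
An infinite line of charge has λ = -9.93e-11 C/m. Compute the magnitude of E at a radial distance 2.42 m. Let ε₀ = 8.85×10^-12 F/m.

By cylindrical symmetry E is radial; use a coaxial Gaussian cylinder of radius 2.42 m and length L.
Q_enc = λL, so λ_enc = -9.93e-11 C/m.
Applying ∮E·dA = Q_enc/ε₀ with the end caps contributing no flux:
E = |λ_enc|/(2πε₀r) = (9.93×10^-11)/(2π·8.85×10^-12·2.42) = 0.738 N/C.

E = 0.738 N/C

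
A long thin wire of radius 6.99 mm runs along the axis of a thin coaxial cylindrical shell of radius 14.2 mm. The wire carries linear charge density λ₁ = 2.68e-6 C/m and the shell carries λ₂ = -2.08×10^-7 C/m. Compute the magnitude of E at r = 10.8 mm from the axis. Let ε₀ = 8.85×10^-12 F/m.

By cylindrical symmetry E is radial; use a coaxial Gaussian cylinder of radius 10.8 mm and length L (between the conductors, 6.99 mm < r < 14.2 mm).
The shell at 14.2 mm lies outside the Gaussian surface, so λ_enc = λ₁ = 2.68e-6 C/m.
Gauss's law: E·2πrL = λ_enc L/ε₀.
E = |λ_enc|/(2πε₀r) = (2.68e-6)/(2π·8.85×10^-12·0.0108) = 4.46×10^6 N/C.

4.46e6 V/m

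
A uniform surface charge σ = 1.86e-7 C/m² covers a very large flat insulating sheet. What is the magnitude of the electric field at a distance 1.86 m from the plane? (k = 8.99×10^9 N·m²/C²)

The symmetry is planar: E is normal to the sheet and the same magnitude on both sides. Take a pillbox straddling the sheet with end-cap area A.
Only the two end caps contribute flux: Φ = 2EA. With Q_enc = σA, Gauss's law gives E = |σ|/(2ε₀).
E = 2πk|σ| = 2π(8.99×10^9)(1.86×10^-7) = 1.05×10^4 N/C.

1.05e4 N/C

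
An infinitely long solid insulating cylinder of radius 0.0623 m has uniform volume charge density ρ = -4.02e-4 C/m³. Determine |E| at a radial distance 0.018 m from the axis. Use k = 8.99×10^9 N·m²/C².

Coaxial Gaussian cylinder, radius r = 0.018 m, length L (r < R).
Enclosed charge per unit length: λ_enc = ρ·πr² = (-4.02e-4)π(0.018)² = -4.092×10^-7 C/m.
By Gauss's law (flux through the curved wall only), E·2πrL = λ_enc L/ε₀.
E = 2k|λ_enc|/r = 2(8.99×10^9)(4.092×10^-7)/(0.018) = 4.09×10^5 N/C.

|E| ≈ 4.09e5 N/C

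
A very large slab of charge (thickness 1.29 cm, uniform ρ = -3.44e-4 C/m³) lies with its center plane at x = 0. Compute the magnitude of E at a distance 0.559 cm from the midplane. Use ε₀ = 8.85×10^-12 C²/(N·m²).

By symmetry E is perpendicular to the slab. A Gaussian pillbox from −0.559 cm to +0.559 cm (face area A) lies entirely within the slab.
Q_enc = ρ·(2x)·A and flux = 2EA, so 2EA = 2ρxA/ε₀ ⇒ E = |ρ|x/ε₀.
E = (3.44×10^-4)(0.00559)/(8.85×10^-12) = 2.17e5 N/C.

E ≈ 2.17e5 N/C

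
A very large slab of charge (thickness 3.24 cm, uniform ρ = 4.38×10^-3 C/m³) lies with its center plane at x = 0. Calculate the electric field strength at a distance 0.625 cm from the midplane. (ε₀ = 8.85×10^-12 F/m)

E = 3.09e6 N/C

By symmetry E is perpendicular to the slab. A Gaussian pillbox from −0.625 cm to +0.625 cm (face area A) lies entirely within the slab.
Q_enc = ρ·(2x)·A and flux = 2EA, so 2EA = 2ρxA/ε₀ ⇒ E = |ρ|x/ε₀.
E = (4.38×10^-3)(0.00625)/(8.85×10^-12) = 3.09e6 N/C.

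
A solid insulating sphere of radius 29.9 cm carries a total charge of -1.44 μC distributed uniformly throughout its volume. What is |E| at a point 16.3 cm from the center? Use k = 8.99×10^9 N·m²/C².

7.89e4 N/C

By spherical symmetry E is radial; choose a Gaussian sphere of radius r = 16.3 cm (r < R).
Only the charge within r is enclosed: Q_enc = Q·(r/R)³ = (-1.44 μC)·(16.3 cm/29.9 cm)³ = -2.333e-7 C.
Applying ∮E·dA = Q_enc/ε₀ with Φ = E(4πr²):
E = k|Q_enc|/r² = (8.99×10^9)(2.333×10^-7)/(0.163)² = 7.89e4 N/C.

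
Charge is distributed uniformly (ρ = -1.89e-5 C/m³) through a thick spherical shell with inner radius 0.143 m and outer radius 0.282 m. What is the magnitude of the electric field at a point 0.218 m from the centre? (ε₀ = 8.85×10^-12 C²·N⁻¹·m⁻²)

Use a concentric Gaussian sphere at r = 0.218 m (within the shell material, 0.143 m < r < 0.282 m).
Only the shell between 0.143 m and r is enclosed: Q_enc = ρ·(4π/3)(r³ − a³) = (-1.89e-5)·(4π/3)·((0.218)³ − (0.143)³) = -5.887×10^-7 C.
Gauss's law: E·4πr² = Q_enc/ε₀.
E = |Q_enc|/(4πε₀r²) = (5.887×10^-7)/(4π·8.85×10^-12·(0.218)²) = 1.11×10^5 N/C.

|E| ≈ 1.11e5 N/C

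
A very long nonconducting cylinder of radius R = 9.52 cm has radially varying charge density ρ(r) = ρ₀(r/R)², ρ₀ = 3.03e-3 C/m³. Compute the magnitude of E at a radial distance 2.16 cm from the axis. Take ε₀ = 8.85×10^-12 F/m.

|E| = 9.52×10^4 N/C

By cylindrical symmetry E is radial; use a coaxial Gaussian cylinder of radius 2.16 cm and length L (r < R).
Integrating ρ over the cross-section to radius r: λ_enc = (2πρ₀/R²) ∫₀^r r'^3 dr' = 2πρ₀ r^4/(4·R²) = 1.143e-7 C/m.
By Gauss's law (flux through the curved wall only), E·2πrL = λ_enc L/ε₀.
E = |λ_enc|/(2πε₀r) = (1.143×10^-7)/(2π·8.85×10^-12·0.0216) = 9.52×10^4 N/C.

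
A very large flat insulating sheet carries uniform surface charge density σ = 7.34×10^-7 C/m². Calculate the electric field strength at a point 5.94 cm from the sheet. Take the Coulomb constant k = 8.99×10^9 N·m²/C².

E = 4.15×10^4 V/m

Choose a cylindrical pillbox piercing the sheet, end faces (area A) parallel to it.
Only the two end caps contribute flux: Φ = 2EA. With Q_enc = σA, Gauss's law gives E = |σ|/(2ε₀).
E = 2πk|σ| = 2π(8.99×10^9)(7.34e-7) = 4.15×10^4 N/C.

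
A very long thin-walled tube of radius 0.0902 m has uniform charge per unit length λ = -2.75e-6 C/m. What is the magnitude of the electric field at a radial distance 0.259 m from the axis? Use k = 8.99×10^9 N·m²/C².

Take a coaxial cylindrical Gaussian surface of radius r = 0.259 m and length L (r > 0.0902 m).
The full line charge is enclosed: λ_enc = -2.75e-6 C/m.
By Gauss's law (flux through the curved wall only), E·2πrL = λ_enc L/ε₀.
E = 2k|λ_enc|/r = 2(8.99×10^9)(2.75×10^-6)/(0.259) = 1.91×10^5 N/C.

|E| = 1.91e5 N/C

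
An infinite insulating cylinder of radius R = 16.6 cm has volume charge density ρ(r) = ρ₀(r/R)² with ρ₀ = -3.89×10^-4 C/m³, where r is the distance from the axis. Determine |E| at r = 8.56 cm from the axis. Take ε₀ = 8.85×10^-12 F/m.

E = 2.50×10^5 N/C

Coaxial Gaussian cylinder, radius r = 8.56 cm, length L (r < R).
λ_enc = ∫₀^r ρ(r')·2πr' dr' = (2πρ₀/R²)·r^4/4 = -1.191×10^-6 C/m.
Gauss's law: E·2πrL = λ_enc L/ε₀.
E = |λ_enc|/(2πε₀r) = (1.191×10^-6)/(2π·8.85×10^-12·0.0856) = 2.50×10^5 N/C.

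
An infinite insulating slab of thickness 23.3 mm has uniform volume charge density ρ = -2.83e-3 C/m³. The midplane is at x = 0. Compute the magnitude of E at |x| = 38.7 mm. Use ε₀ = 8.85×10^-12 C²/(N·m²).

The point |x| = 38.7 mm lies outside the slab (half-thickness 0.01165 m). A symmetric pillbox spanning the full slab encloses Q_enc = ρ·d·A.
Flux = 2EA ⇒ E = |ρ|d/(2ε₀), independent of distance outside.
E = (2.83×10^-3)(0.0233)/(2·8.85×10^-12) = 3.73×10^6 N/C.

E = 3.73×10^6 N/C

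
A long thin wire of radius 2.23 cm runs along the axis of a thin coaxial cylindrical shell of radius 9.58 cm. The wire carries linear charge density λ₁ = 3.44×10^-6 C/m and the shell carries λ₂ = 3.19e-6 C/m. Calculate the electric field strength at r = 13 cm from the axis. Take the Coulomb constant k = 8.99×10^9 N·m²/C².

Take a coaxial cylindrical Gaussian surface of radius r = 13 cm and length L (r > 9.58 cm, enclosing both).
λ_enc = λ₁ + λ₂ = (3.44×10^-6) + (3.19×10^-6) = 6.63×10^-6 C/m.
By Gauss's law (flux through the curved wall only), E·2πrL = λ_enc L/ε₀.
E = 2k|λ_enc|/r = 2(8.99×10^9)(6.63e-6)/(0.13) = 9.17e5 N/C.

E ≈ 9.17e5 V/m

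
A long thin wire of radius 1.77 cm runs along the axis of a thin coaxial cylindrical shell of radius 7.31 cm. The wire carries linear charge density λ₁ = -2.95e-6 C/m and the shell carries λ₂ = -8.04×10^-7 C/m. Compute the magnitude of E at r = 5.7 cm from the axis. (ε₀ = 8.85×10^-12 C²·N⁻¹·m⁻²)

By cylindrical symmetry E is radial; use a coaxial Gaussian cylinder of radius 5.7 cm and length L (between the conductors, 1.77 cm < r < 7.31 cm).
The shell at 7.31 cm lies outside the Gaussian surface, so λ_enc = λ₁ = -2.95×10^-6 C/m.
Gauss's law: E·2πrL = λ_enc L/ε₀.
E = |λ_enc|/(2πε₀r) = (2.95×10^-6)/(2π·8.85×10^-12·0.057) = 9.31×10^5 N/C.

E ≈ 9.31×10^5 N/C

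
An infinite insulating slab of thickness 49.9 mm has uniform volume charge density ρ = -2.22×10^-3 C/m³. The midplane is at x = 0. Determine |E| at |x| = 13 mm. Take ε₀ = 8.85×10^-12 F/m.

|E| ≈ 3.26e6 V/m

By symmetry E is perpendicular to the slab. A Gaussian pillbox from −13 mm to +13 mm (face area A) lies entirely within the slab.
Q_enc = ρ·(2x)·A and flux = 2EA, so 2EA = 2ρxA/ε₀ ⇒ E = |ρ|x/ε₀.
E = (2.22×10^-3)(0.013)/(8.85×10^-12) = 3.26×10^6 N/C.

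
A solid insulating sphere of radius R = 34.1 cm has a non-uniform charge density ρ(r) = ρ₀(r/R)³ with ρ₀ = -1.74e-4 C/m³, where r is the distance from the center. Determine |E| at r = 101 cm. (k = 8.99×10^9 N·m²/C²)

Take a concentric spherical Gaussian surface of radius r = 101 cm (r > R, all charge enclosed).
Q_enc = 4π ∫₀^R ρ₀(r'/R)^3 r'² dr' = 4πρ₀R³/6 = -1.445×10^-5 C.
Gauss's law: E·4πr² = Q_enc/ε₀.
E = k|Q_enc|/r² = (8.99×10^9)(1.445×10^-5)/(1.01)² = 1.27×10^5 N/C.

E = 1.27×10^5 N/C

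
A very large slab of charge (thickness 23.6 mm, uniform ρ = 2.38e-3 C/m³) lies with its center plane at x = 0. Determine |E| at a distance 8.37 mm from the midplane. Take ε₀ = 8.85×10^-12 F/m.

|E| ≈ 2.25×10^6 N/C

By symmetry E is perpendicular to the slab. A Gaussian pillbox from −8.37 mm to +8.37 mm (face area A) lies entirely within the slab.
Q_enc = ρ·(2x)·A and flux = 2EA, so 2EA = 2ρxA/ε₀ ⇒ E = |ρ|x/ε₀.
E = (2.38×10^-3)(0.00837)/(8.85×10^-12) = 2.25×10^6 N/C.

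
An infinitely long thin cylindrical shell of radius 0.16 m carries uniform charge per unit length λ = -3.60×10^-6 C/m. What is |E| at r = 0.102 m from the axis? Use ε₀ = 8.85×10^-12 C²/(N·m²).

|E| = 0 N/C

By cylindrical symmetry E is radial; use a coaxial Gaussian cylinder of radius 0.102 m and length L (r < 0.16 m, inside the shell).
All the surface charge lies outside this cylinder: Q_enc = 0, hence E = 0.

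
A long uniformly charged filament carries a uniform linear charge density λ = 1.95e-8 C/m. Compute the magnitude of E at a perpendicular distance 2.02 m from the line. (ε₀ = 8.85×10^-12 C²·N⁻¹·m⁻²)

Take a coaxial cylindrical Gaussian surface of radius r = 2.02 m and length L.
Q_enc = λL, so λ_enc = 1.95×10^-8 C/m.
Applying ∮E·dA = Q_enc/ε₀ with the end caps contributing no flux:
E = |λ_enc|/(2πε₀r) = (1.95×10^-8)/(2π·8.85×10^-12·2.02) = 174 N/C.

174 V/m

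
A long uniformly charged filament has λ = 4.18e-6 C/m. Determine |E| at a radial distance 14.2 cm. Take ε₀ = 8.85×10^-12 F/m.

5.29e5 N/C

Coaxial Gaussian cylinder, radius r = 14.2 cm, length L.
Q_enc = λL, so λ_enc = 4.18e-6 C/m.
Since E is radial and uniform over the curved surface, Φ = E·2πrL = Q_enc/ε₀ = λ_enc L/ε₀.
E = |λ_enc|/(2πε₀r) = (4.18e-6)/(2π·8.85×10^-12·0.142) = 5.29e5 N/C.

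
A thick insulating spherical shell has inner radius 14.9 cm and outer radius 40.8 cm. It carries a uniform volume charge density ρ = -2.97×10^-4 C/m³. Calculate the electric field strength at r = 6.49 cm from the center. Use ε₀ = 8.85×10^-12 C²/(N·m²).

E = 0

Symmetry ⇒ E = E(r) r̂. Gaussian sphere of radius r = 6.49 cm (r < 14.9 cm, inside the empty cavity).
No charge is enclosed, so by Gauss's law E·4πr² = 0 ⇒ E = 0.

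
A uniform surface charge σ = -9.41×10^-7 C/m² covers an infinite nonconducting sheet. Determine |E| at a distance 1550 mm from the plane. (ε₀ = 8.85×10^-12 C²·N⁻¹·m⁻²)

|E| = 5.32×10^4 N/C

By planar symmetry E is perpendicular to the sheet and uniform; use a Gaussian pillbox with flat faces of area A on each side of the sheet.
Flux Φ = 2EA and Q_enc = σA, so 2EA = σA/ε₀ ⇒ E = |σ|/(2ε₀), independent of distance.
E = |σ|/(2ε₀) = (9.41e-7)/(2·8.85×10^-12) = 5.32×10^4 N/C.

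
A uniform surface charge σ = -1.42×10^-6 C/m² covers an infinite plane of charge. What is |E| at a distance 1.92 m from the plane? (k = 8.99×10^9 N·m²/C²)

|E| = 8.02×10^4 N/C

The symmetry is planar: E is normal to the sheet and the same magnitude on both sides. Take a pillbox straddling the sheet with end-cap area A.
Flux Φ = 2EA and Q_enc = σA, so 2EA = σA/ε₀ ⇒ E = |σ|/(2ε₀), independent of distance.
E = 2πk|σ| = 2π(8.99×10^9)(1.42×10^-6) = 8.02×10^4 N/C.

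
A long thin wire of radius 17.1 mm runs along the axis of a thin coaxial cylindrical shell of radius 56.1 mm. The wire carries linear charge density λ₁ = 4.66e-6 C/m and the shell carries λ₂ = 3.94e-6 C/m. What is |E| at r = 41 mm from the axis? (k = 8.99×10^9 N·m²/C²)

2.04×10^6 N/C

Choose a coaxial cylinder of radius r = 41 mm (arbitrary length L) as the Gaussian surface (between the conductors, 17.1 mm < r < 56.1 mm).
Only the inner wire is enclosed; the outer shell contributes nothing inside itself. λ_enc = λ₁ = 4.66e-6 C/m.
Since E is radial and uniform over the curved surface, Φ = E·2πrL = Q_enc/ε₀ = λ_enc L/ε₀.
E = 2k|λ_enc|/r = 2(8.99×10^9)(4.66e-6)/(0.041) = 2.04×10^6 N/C.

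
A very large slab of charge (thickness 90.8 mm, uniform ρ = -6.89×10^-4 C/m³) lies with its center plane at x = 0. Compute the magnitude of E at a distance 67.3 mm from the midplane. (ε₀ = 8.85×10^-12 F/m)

The point |x| = 67.3 mm lies outside the slab (half-thickness 0.0454 m). A symmetric pillbox spanning the full slab encloses Q_enc = ρ·d·A.
Flux = 2EA ⇒ E = |ρ|d/(2ε₀), independent of distance outside.
E = (6.89×10^-4)(0.0908)/(2·8.85×10^-12) = 3.53×10^6 N/C.

3.53×10^6 N/C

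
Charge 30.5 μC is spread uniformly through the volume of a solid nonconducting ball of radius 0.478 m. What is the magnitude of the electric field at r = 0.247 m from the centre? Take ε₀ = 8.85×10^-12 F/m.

|E| ≈ 6.20e5 N/C

Use a concentric Gaussian sphere at r = 0.247 m (r < R).
Only the charge within r is enclosed: Q_enc = Q·(r/R)³ = (30.5 μC)·(0.247 m/0.478 m)³ = 4.208e-6 C.
Since E is radial and uniform over the Gaussian sphere, Φ = E·4πr² = Q_enc/ε₀.
E = |Q_enc|/(4πε₀r²) = (4.208e-6)/(4π·8.85×10^-12·(0.247)²) = 6.20×10^5 N/C.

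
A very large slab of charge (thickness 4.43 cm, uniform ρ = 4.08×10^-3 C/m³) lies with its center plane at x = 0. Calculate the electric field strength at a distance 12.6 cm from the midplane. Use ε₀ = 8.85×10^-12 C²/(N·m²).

The point |x| = 12.6 cm lies outside the slab (half-thickness 0.02215 m). A symmetric pillbox spanning the full slab encloses Q_enc = ρ·d·A.
Flux = 2EA ⇒ E = |ρ|d/(2ε₀), independent of distance outside.
E = (4.08×10^-3)(0.0443)/(2·8.85×10^-12) = 1.02×10^7 N/C.

E = 1.02e7 N/C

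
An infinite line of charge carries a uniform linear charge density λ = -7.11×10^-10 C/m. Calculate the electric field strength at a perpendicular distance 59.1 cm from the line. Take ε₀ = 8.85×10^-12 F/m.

E = 21.6 N/C

Choose a coaxial cylinder of radius r = 59.1 cm (arbitrary length L) as the Gaussian surface.
Q_enc = λL, so λ_enc = -7.11e-10 C/m.
Since E is radial and uniform over the curved surface, Φ = E·2πrL = Q_enc/ε₀ = λ_enc L/ε₀.
E = |λ_enc|/(2πε₀r) = (7.11e-10)/(2π·8.85×10^-12·0.591) = 21.6 N/C.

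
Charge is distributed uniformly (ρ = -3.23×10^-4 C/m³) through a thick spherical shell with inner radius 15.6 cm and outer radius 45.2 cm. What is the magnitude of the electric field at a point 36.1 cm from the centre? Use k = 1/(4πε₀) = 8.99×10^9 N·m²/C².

Use a concentric Gaussian sphere at r = 36.1 cm (within the shell material, 15.6 cm < r < 45.2 cm).
Only the shell between 15.6 cm and r is enclosed: Q_enc = ρ·(4π/3)(r³ − a³) = (-3.23e-4)·(4π/3)·((0.361)³ − (0.156)³) = -5.852e-5 C.
Gauss's law: E·4πr² = Q_enc/ε₀.
E = k|Q_enc|/r² = (8.99×10^9)(5.852×10^-5)/(0.361)² = 4.04×10^6 N/C.

|E| ≈ 4.04×10^6 N/C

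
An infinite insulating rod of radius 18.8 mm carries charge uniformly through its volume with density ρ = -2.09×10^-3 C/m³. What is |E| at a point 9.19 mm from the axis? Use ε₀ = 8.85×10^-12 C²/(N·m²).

Coaxial Gaussian cylinder, radius r = 9.19 mm, length L (r < R).
Enclosed charge per unit length: λ_enc = ρ·πr² = (-2.09e-3)π(0.00919)² = -5.545×10^-7 C/m.
By Gauss's law (flux through the curved wall only), E·2πrL = λ_enc L/ε₀.
E = |λ_enc|/(2πε₀r) = (5.545×10^-7)/(2π·8.85×10^-12·0.00919) = 1.09e6 N/C.

E = 1.09×10^6 V/m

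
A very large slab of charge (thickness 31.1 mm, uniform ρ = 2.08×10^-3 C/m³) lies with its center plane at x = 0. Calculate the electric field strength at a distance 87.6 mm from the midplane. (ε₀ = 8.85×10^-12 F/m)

The point |x| = 87.6 mm lies outside the slab (half-thickness 0.01555 m). A symmetric pillbox spanning the full slab encloses Q_enc = ρ·d·A.
Flux = 2EA ⇒ E = |ρ|d/(2ε₀), independent of distance outside.
E = (2.08×10^-3)(0.0311)/(2·8.85×10^-12) = 3.65e6 N/C.

|E| ≈ 3.65e6 V/m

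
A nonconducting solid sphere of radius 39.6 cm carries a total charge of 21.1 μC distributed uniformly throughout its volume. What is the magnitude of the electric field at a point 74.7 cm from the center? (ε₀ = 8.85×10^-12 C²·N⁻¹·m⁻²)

By spherical symmetry E is radial; choose a Gaussian sphere of radius r = 74.7 cm (r > R, so the entire charge is enclosed).
Q_enc = 21.1 μC = 2.11×10^-5 C.
Applying ∮E·dA = Q_enc/ε₀ with Φ = E(4πr²):
E = |Q_enc|/(4πε₀r²) = (2.11e-5)/(4π·8.85×10^-12·(0.747)²) = 3.40×10^5 N/C.

3.40e5 N/C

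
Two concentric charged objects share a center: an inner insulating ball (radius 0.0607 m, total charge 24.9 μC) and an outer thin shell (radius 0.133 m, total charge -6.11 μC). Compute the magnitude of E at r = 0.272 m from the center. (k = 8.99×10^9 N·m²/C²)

2.28×10^6 N/C

By spherical symmetry E is radial; choose a Gaussian sphere of radius r = 0.272 m (r > 0.133 m, enclosing both).
Q_enc = (24.9 μC) + (-6.11 μC) = 1.879e-5 C.
Since E is radial and uniform over the Gaussian sphere, Φ = E·4πr² = Q_enc/ε₀.
E = k|Q_enc|/r² = (8.99×10^9)(1.879×10^-5)/(0.272)² = 2.28e6 N/C.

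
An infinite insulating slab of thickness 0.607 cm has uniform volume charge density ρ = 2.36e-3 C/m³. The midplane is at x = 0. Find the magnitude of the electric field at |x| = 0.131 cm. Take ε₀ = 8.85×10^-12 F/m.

By symmetry E is perpendicular to the slab. A Gaussian pillbox from −0.131 cm to +0.131 cm (face area A) lies entirely within the slab.
Q_enc = ρ·(2x)·A and flux = 2EA, so 2EA = 2ρxA/ε₀ ⇒ E = |ρ|x/ε₀.
E = (2.36e-3)(0.00131)/(8.85×10^-12) = 3.49e5 N/C.

|E| ≈ 3.49×10^5 V/m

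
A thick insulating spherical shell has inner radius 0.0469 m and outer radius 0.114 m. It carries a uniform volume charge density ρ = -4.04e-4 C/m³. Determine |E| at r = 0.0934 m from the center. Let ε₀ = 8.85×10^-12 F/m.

Use a concentric Gaussian sphere at r = 0.0934 m (within the shell material, 0.0469 m < r < 0.114 m).
Only the shell between 0.0469 m and r is enclosed: Q_enc = ρ·(4π/3)(r³ − a³) = (-4.04e-4)·(4π/3)·((0.0934)³ − (0.0469)³) = -1.204×10^-6 C.
By Gauss's law, ∮E·dA = E·4πr² = Q_enc/ε₀.
E = |Q_enc|/(4πε₀r²) = (1.204×10^-6)/(4π·8.85×10^-12·(0.0934)²) = 1.24×10^6 N/C.

|E| ≈ 1.24×10^6 V/m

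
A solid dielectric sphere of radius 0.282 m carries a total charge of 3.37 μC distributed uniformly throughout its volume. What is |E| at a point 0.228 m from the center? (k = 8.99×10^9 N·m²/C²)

Take a concentric spherical Gaussian surface of radius r = 0.228 m (r < R).
Only the charge within r is enclosed: Q_enc = Q·(r/R)³ = (3.37 μC)·(0.228 m/0.282 m)³ = 1.781×10^-6 C.
By Gauss's law, ∮E·dA = E·4πr² = Q_enc/ε₀.
E = k|Q_enc|/r² = (8.99×10^9)(1.781×10^-6)/(0.228)² = 3.08×10^5 N/C.

|E| = 3.08e5 V/m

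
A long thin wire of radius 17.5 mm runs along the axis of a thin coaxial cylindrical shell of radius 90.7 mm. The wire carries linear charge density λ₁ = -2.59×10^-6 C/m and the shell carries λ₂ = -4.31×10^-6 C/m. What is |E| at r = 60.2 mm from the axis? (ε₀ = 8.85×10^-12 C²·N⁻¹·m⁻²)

Take a coaxial cylindrical Gaussian surface of radius r = 60.2 mm and length L (between the conductors, 17.5 mm < r < 90.7 mm).
The shell at 90.7 mm lies outside the Gaussian surface, so λ_enc = λ₁ = -2.59×10^-6 C/m.
Gauss's law: E·2πrL = λ_enc L/ε₀.
E = |λ_enc|/(2πε₀r) = (2.59×10^-6)/(2π·8.85×10^-12·0.0602) = 7.74e5 N/C.

|E| = 7.74×10^5 V/m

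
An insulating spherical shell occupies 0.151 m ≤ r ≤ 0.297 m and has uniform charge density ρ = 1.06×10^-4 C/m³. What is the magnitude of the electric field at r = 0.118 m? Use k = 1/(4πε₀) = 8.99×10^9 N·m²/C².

Take a concentric spherical Gaussian surface of radius r = 0.118 m (r < 0.151 m, inside the empty cavity).
Q_enc = 0 (all charge lies at larger r); Gauss's law gives E = 0.

E = 0 (no enclosed charge)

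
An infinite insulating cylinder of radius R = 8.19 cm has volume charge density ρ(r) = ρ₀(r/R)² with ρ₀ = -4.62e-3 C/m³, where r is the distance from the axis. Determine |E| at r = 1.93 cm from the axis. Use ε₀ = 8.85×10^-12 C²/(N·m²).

Coaxial Gaussian cylinder, radius r = 1.93 cm, length L (r < R).
λ_enc = ∫₀^r ρ(r')·2πr' dr' = (2πρ₀/R²)·r^4/4 = -1.501e-7 C/m.
Gauss's law: E·2πrL = λ_enc L/ε₀.
E = |λ_enc|/(2πε₀r) = (1.501×10^-7)/(2π·8.85×10^-12·0.0193) = 1.40×10^5 N/C.

E = 1.40×10^5 V/m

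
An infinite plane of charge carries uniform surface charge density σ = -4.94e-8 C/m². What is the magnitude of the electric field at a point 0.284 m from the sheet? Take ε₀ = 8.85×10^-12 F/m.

E ≈ 2.79e3 N/C

By planar symmetry E is perpendicular to the sheet and uniform; use a Gaussian pillbox with flat faces of area A on each side of the sheet.
Only the two end caps contribute flux: Φ = 2EA. With Q_enc = σA, Gauss's law gives E = |σ|/(2ε₀).
E = |σ|/(2ε₀) = (4.94×10^-8)/(2·8.85×10^-12) = 2.79×10^3 N/C.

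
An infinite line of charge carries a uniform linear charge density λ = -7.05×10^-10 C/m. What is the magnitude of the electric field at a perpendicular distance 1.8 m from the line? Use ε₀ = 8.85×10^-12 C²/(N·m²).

Choose a coaxial cylinder of radius r = 1.8 m (arbitrary length L) as the Gaussian surface.
Q_enc = λL, so λ_enc = -7.05×10^-10 C/m.
Applying ∮E·dA = Q_enc/ε₀ with the end caps contributing no flux:
E = |λ_enc|/(2πε₀r) = (7.05e-10)/(2π·8.85×10^-12·1.8) = 7.04 N/C.

E ≈ 7.04 V/m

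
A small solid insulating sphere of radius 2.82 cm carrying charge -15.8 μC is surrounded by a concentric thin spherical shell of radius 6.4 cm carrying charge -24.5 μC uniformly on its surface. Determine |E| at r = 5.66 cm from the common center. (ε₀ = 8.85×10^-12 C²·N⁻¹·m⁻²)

Use a concentric Gaussian sphere at r = 5.66 cm (between the bodies, 2.82 cm < r < 6.4 cm).
The shell at 6.4 cm lies outside the Gaussian surface, so Q_enc = -15.8 μC = -1.58e-5 C.
Gauss's law: E·4πr² = Q_enc/ε₀.
E = |Q_enc|/(4πε₀r²) = (1.58e-5)/(4π·8.85×10^-12·(0.0566)²) = 4.43×10^7 N/C.

|E| = 4.43×10^7 V/m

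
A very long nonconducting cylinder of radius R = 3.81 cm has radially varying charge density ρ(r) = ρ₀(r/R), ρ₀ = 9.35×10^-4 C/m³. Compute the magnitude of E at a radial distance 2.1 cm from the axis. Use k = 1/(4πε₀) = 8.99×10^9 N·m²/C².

Take a coaxial cylindrical Gaussian surface of radius r = 2.1 cm and length L (r < R).
λ_enc = ∫₀^r ρ(r')·2πr' dr' = (2πρ₀/R)·r^3/3 = 4.76e-7 C/m.
Gauss's law: E·2πrL = λ_enc L/ε₀.
E = 2k|λ_enc|/r = 2(8.99×10^9)(4.76×10^-7)/(0.021) = 4.08e5 N/C.

4.08e5 N/C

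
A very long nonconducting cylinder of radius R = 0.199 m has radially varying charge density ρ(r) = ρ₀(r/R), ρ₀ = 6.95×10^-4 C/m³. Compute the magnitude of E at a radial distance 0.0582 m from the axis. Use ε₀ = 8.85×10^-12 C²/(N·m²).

Coaxial Gaussian cylinder, radius r = 0.0582 m, length L (r < R).
Integrating ρ over the cross-section to radius r: λ_enc = (2πρ₀/R) ∫₀^r r'^2 dr' = 2πρ₀ r^3/(3·R) = 1.442e-6 C/m.
By Gauss's law (flux through the curved wall only), E·2πrL = λ_enc L/ε₀.
E = |λ_enc|/(2πε₀r) = (1.442×10^-6)/(2π·8.85×10^-12·0.0582) = 4.46×10^5 N/C.

E ≈ 4.46e5 N/C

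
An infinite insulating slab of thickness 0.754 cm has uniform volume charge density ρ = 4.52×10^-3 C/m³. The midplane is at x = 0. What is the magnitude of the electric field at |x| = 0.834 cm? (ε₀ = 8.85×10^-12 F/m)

|E| = 1.93×10^6 N/C

The point |x| = 0.834 cm lies outside the slab (half-thickness 0.00377 m). A symmetric pillbox spanning the full slab encloses Q_enc = ρ·d·A.
Flux = 2EA ⇒ E = |ρ|d/(2ε₀), independent of distance outside.
E = (4.52×10^-3)(0.00754)/(2·8.85×10^-12) = 1.93×10^6 N/C.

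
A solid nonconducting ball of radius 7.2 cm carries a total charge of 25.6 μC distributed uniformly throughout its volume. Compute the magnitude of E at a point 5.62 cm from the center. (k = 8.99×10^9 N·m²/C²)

By spherical symmetry E is radial; choose a Gaussian sphere of radius r = 5.62 cm (r < R).
For a uniform sphere the enclosed fraction is (r/R)³, so Q_enc = (25.6 μC)(0.0562/0.072)³ = 1.217×10^-5 C.
Since E is radial and uniform over the Gaussian sphere, Φ = E·4πr² = Q_enc/ε₀.
E = k|Q_enc|/r² = (8.99×10^9)(1.217×10^-5)/(0.0562)² = 3.47e7 N/C.

3.47e7 N/C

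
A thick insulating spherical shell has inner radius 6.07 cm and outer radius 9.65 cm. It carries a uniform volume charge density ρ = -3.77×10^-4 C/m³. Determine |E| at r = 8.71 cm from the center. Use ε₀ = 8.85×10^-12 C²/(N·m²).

|E| = 8.18×10^5 N/C

By spherical symmetry E is radial; choose a Gaussian sphere of radius r = 8.71 cm (within the shell material, 6.07 cm < r < 9.65 cm).
Enclosed charge is the volume from a to r: Q_enc = (4π/3)ρ(r³ − a³) = -6.903e-7 C.
Since E is radial and uniform over the Gaussian sphere, Φ = E·4πr² = Q_enc/ε₀.
E = |Q_enc|/(4πε₀r²) = (6.903e-7)/(4π·8.85×10^-12·(0.0871)²) = 8.18×10^5 N/C.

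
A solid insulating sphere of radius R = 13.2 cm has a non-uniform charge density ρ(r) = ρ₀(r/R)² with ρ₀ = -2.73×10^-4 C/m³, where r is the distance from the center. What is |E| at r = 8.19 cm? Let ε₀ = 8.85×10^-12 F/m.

E ≈ 1.95×10^5 N/C

Use a concentric Gaussian sphere at r = 8.19 cm (r < R).
Q_enc = ∫₀^r ρ(r')·4πr'² dr' = (4πρ₀/R²) ∫₀^r r'^4 dr' = 4πρ₀ r^5/(5·R²) = -1.451×10^-7 C.
Since E is radial and uniform over the Gaussian sphere, Φ = E·4πr² = Q_enc/ε₀.
E = |Q_enc|/(4πε₀r²) = (1.451×10^-7)/(4π·8.85×10^-12·(0.0819)²) = 1.95×10^5 N/C.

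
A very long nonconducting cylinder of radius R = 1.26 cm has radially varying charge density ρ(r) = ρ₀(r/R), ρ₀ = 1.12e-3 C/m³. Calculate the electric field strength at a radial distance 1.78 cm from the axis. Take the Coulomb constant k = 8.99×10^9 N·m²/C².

By cylindrical symmetry E is radial; use a coaxial Gaussian cylinder of radius 1.78 cm and length L (r > R, full charge per length enclosed).
λ_enc = 2π ∫₀^R ρ₀(r'/R)^1 r' dr' = 2πρ₀R²/3 = 3.724×10^-7 C/m.
Gauss's law: E·2πrL = λ_enc L/ε₀.
E = 2k|λ_enc|/r = 2(8.99×10^9)(3.724e-7)/(0.0178) = 3.76×10^5 N/C.

E ≈ 3.76e5 V/m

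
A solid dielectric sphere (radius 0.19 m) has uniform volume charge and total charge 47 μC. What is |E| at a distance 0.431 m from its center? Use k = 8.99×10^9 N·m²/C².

E = 2.27×10^6 V/m

By spherical symmetry E is radial; choose a Gaussian sphere of radius r = 0.431 m (r > R, so the entire charge is enclosed).
Q_enc = 47 μC = 4.70e-5 C.
Since E is radial and uniform over the Gaussian sphere, Φ = E·4πr² = Q_enc/ε₀.
E = k|Q_enc|/r² = (8.99×10^9)(4.70×10^-5)/(0.431)² = 2.27×10^6 N/C.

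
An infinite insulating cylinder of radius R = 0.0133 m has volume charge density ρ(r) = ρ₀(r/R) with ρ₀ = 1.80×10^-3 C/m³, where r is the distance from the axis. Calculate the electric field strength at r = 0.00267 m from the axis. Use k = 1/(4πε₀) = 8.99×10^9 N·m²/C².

E ≈ 3.63e4 N/C

Coaxial Gaussian cylinder, radius r = 0.00267 m, length L (r < R).
λ_enc = ∫₀^r ρ(r')·2πr' dr' = (2πρ₀/R)·r^3/3 = 5.395×10^-9 C/m.
Applying ∮E·dA = Q_enc/ε₀ with the end caps contributing no flux:
E = 2k|λ_enc|/r = 2(8.99×10^9)(5.395×10^-9)/(0.00267) = 3.63×10^4 N/C.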